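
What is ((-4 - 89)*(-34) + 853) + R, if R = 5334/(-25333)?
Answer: 14529523/3619 ≈ 4014.8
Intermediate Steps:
R = -762/3619 (R = 5334*(-1/25333) = -762/3619 ≈ -0.21056)
((-4 - 89)*(-34) + 853) + R = ((-4 - 89)*(-34) + 853) - 762/3619 = (-93*(-34) + 853) - 762/3619 = (3162 + 853) - 762/3619 = 4015 - 762/3619 = 14529523/3619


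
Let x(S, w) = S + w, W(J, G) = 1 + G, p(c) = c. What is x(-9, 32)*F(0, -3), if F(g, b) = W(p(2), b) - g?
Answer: -46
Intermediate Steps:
F(g, b) = 1 + b - g (F(g, b) = (1 + b) - g = 1 + b - g)
x(-9, 32)*F(0, -3) = (-9 + 32)*(1 - 3 - 1*0) = 23*(1 - 3 + 0) = 23*(-2) = -46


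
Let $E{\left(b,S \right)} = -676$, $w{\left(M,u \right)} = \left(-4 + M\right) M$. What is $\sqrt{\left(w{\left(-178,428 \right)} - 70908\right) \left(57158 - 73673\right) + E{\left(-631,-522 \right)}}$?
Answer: $2 \sqrt{159006251} \approx 25220.0$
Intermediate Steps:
$w{\left(M,u \right)} = M \left(-4 + M\right)$
$\sqrt{\left(w{\left(-178,428 \right)} - 70908\right) \left(57158 - 73673\right) + E{\left(-631,-522 \right)}} = \sqrt{\left(- 178 \left(-4 - 178\right) - 70908\right) \left(57158 - 73673\right) - 676} = \sqrt{\left(\left(-178\right) \left(-182\right) - 70908\right) \left(-16515\right) - 676} = \sqrt{\left(32396 - 70908\right) \left(-16515\right) - 676} = \sqrt{\left(-38512\right) \left(-16515\right) - 676} = \sqrt{636025680 - 676} = \sqrt{636025004} = 2 \sqrt{159006251}$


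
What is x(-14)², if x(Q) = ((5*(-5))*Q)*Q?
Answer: 24010000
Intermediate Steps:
x(Q) = -25*Q² (x(Q) = (-25*Q)*Q = -25*Q²)
x(-14)² = (-25*(-14)²)² = (-25*196)² = (-4900)² = 24010000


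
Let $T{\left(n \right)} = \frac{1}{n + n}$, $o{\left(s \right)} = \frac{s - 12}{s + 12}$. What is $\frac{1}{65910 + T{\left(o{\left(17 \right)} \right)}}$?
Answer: $\frac{10}{659129} \approx 1.5172 \cdot 10^{-5}$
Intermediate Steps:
$o{\left(s \right)} = \frac{-12 + s}{12 + s}$
$T{\left(n \right)} = \frac{1}{2 n}$
$\frac{1}{65910 + T{\left(o{\left(17 \right)} \right)}} = \frac{1}{65910 + \frac{1}{2 \frac{-12 + 17}{12 + 17}}} = \frac{1}{65910 + \frac{1}{2 \cdot \frac{1}{29} \cdot 5}} = \frac{1}{65910 + \frac{1}{2 \cdot \frac{5}{29}}} = \frac{1}{65910 + \frac{1}{2} \cdot \frac{29}{5}} = \frac{1}{65910 + \frac{29}{10}} = \frac{1}{\frac{659129}{10}} = \frac{10}{659129}$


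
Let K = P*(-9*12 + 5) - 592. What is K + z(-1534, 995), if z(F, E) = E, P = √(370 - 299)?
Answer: 403 - 103*√71 ≈ -464.89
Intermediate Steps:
P = √71 ≈ 8.4261
K = -592 - 103*√71 (K = √71*(-9*12 + 5) - 592 = √71*(-108 + 5) - 592 = √71*(-103) - 592 = -103*√71 - 592 = -592 - 103*√71 ≈ -1459.9)
K + z(-1534, 995) = (-592 - 103*√71) + 995 = 403 - 103*√71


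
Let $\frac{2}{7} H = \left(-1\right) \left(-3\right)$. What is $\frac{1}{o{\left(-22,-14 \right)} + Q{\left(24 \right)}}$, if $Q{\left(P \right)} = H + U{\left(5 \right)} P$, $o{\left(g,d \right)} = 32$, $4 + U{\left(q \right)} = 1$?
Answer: $- \frac{2}{59} \approx -0.033898$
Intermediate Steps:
$U{\left(q \right)} = -3$ ($U{\left(q \right)} = -4 + 1 = -3$)
$H = \frac{21}{2}$ ($H = \frac{7 \left(\left(-1\right) \left(-3\right)\right)}{2} = \frac{7}{2} \cdot 3 = \frac{21}{2} \approx 10.5$)
$Q{\left(P \right)} = \frac{21}{2} - 3 P$
$\frac{1}{o{\left(-22,-14 \right)} + Q{\left(24 \right)}} = \frac{1}{32 + \left(\frac{21}{2} - 72\right)} = \frac{1}{32 - \frac{123}{2}} = \frac{1}{- \frac{59}{2}} = - \frac{2}{59}$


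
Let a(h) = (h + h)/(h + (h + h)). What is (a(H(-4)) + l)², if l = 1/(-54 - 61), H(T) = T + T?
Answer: 51529/119025 ≈ 0.43293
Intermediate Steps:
H(T) = 2*T
l = -1/115 (l = 1/(-115) = -1/115 ≈ -0.0086956)
a(h) = ⅔ (a(h) = (2*h)/(h + 2*h) = (2*h)/((3*h)) = (2*h)*(1/(3*h)) = ⅔)
(a(H(-4)) + l)² = (⅔ - 1/115)² = (227/345)² = 51529/119025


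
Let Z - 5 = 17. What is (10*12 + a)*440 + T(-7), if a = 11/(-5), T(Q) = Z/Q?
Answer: 362802/7 ≈ 51829.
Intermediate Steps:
Z = 22 (Z = 5 + 17 = 22)
T(Q) = 22/Q
a = -11/5 (a = 11*(-1/5) = -11/5 ≈ -2.2000)
(10*12 + a)*440 + T(-7) = (10*12 - 11/5)*440 + 22/(-7) = (120 - 11/5)*440 + 22*(-1/7) = (589/5)*440 - 22/7 = 51832 - 22/7 = 362802/7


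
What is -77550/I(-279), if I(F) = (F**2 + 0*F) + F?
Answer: -12925/12927 ≈ -0.99985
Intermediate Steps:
I(F) = F + F**2 (I(F) = (F**2 + 0) + F = F**2 + F = F + F**2)
-77550/I(-279) = -77550*(-1/(279*(1 - 279))) = -77550/((-279*(-278))) = -77550/77562 = -77550*1/77562 = -12925/12927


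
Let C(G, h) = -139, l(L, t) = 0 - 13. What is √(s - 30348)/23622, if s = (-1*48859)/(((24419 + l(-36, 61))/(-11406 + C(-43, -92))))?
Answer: I*√4310005221998/576518532 ≈ 0.003601*I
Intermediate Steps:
l(L, t) = -13
s = 564077155/24406 (s = (-1*48859)/(((24419 - 13)/(-11406 - 139))) = -48859/(24406/(-11545)) = -48859/(24406*(-1/11545)) = -48859/(-24406/11545) = -48859*(-11545/24406) = 564077155/24406 ≈ 23112.)
√(s - 30348)/23622 = √(564077155/24406 - 30348)/23622 = √(-176596133/24406)*(1/23622) = (I*√4310005221998/24406)*(1/23622) = I*√4310005221998/576518532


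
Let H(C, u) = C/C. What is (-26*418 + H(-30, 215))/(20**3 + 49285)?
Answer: -10867/57285 ≈ -0.18970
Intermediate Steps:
H(C, u) = 1
(-26*418 + H(-30, 215))/(20**3 + 49285) = (-26*418 + 1)/(20**3 + 49285) = (-10868 + 1)/(8000 + 49285) = -10867/57285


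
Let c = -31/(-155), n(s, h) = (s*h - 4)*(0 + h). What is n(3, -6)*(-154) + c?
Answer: -101639/5 ≈ -20328.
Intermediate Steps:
n(s, h) = h*(-4 + h*s) (n(s, h) = (h*s - 4)*h = (-4 + h*s)*h = h*(-4 + h*s))
c = ⅕ (c = -31*(-1/155) = ⅕ ≈ 0.20000)
n(3, -6)*(-154) + c = -6*(-4 - 6*3)*(-154) + ⅕ = -6*(-4 - 18)*(-154) + ⅕ = -6*(-22)*(-154) + ⅕ = 132*(-154) + ⅕ = -20328 + ⅕ = -101639/5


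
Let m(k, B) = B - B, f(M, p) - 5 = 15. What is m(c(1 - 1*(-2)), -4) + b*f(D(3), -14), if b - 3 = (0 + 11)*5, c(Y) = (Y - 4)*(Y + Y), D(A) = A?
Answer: 1160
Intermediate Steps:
f(M, p) = 20 (f(M, p) = 5 + 15 = 20)
c(Y) = 2*Y*(-4 + Y) (c(Y) = (-4 + Y)*(2*Y) = 2*Y*(-4 + Y))
m(k, B) = 0
b = 58 (b = 3 + (0 + 11)*5 = 3 + 11*5 = 3 + 55 = 58)
m(c(1 - 1*(-2)), -4) + b*f(D(3), -14) = 0 + 58*20 = 0 + 1160 = 1160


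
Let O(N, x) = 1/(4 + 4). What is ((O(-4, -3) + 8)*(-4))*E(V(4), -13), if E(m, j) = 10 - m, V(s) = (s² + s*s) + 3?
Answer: 1625/2 ≈ 812.50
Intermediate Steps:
V(s) = 3 + 2*s² (V(s) = (s² + s²) + 3 = 2*s² + 3 = 3 + 2*s²)
O(N, x) = ⅛ (O(N, x) = 1/8 = ⅛)
((O(-4, -3) + 8)*(-4))*E(V(4), -13) = ((⅛ + 8)*(-4))*(10 - (3 + 2*4²)) = ((65/8)*(-4))*(10 - (3 + 2*16)) = -65*(10 - (3 + 32))/2 = -65*(10 - 1*35)/2 = -65*(10 - 35)/2 = -65/2*(-25) = 1625/2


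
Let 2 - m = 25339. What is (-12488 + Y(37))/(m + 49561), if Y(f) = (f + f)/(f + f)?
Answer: -12487/24224 ≈ -0.51548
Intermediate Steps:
m = -25337 (m = 2 - 1*25339 = 2 - 25339 = -25337)
Y(f) = 1 (Y(f) = (2*f)/((2*f)) = (2*f)*(1/(2*f)) = 1)
(-12488 + Y(37))/(m + 49561) = (-12488 + 1)/(-25337 + 49561) = -12487/24224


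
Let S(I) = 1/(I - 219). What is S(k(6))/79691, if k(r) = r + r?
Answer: -1/16496037 ≈ -6.0621e-8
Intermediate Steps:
k(r) = 2*r
S(I) = 1/(-219 + I)
S(k(6))/79691 = 1/((-219 + 2*6)*79691) = (1/79691)/(-219 + 12) = (1/79691)/(-207) = -1/207*1/79691 = -1/16496037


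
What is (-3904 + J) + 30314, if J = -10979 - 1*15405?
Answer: 26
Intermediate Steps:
J = -26384 (J = -10979 - 15405 = -26384)
(-3904 + J) + 30314 = (-3904 - 26384) + 30314 = -30288 + 30314 = 26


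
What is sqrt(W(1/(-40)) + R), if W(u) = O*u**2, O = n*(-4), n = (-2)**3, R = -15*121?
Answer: I*sqrt(181498)/10 ≈ 42.603*I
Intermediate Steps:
R = -1815
n = -8
O = 32 (O = -8*(-4) = 32)
W(u) = 32*u**2
sqrt(W(1/(-40)) + R) = sqrt(32*(1/(-40))**2 - 1815) = sqrt(32*(-1/40)**2 - 1815) = sqrt(32*(1/1600) - 1815) = sqrt(1/50 - 1815) = sqrt(-90749/50) = I*sqrt(181498)/10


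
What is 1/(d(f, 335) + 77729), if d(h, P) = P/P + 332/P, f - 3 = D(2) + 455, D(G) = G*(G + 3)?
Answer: 335/26039882 ≈ 1.2865e-5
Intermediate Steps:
D(G) = G*(3 + G)
f = 468 (f = 3 + (2*(3 + 2) + 455) = 3 + (2*5 + 455) = 3 + (10 + 455) = 3 + 465 = 468)
d(h, P) = 1 + 332/P
1/(d(f, 335) + 77729) = 1/((332 + 335)/335 + 77729) = 1/((1/335)*667 + 77729) = 1/(667/335 + 77729) = 1/(26039882/335) = 335/26039882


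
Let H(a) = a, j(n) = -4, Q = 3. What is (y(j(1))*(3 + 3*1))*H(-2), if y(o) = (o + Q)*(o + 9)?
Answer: 60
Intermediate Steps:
y(o) = (3 + o)*(9 + o) (y(o) = (o + 3)*(o + 9) = (3 + o)*(9 + o))
(y(j(1))*(3 + 3*1))*H(-2) = ((27 + (-4)**2 + 12*(-4))*(3 + 3*1))*(-2) = ((27 + 16 - 48)*(3 + 3))*(-2) = -5*6*(-2) = -30*(-2) = 60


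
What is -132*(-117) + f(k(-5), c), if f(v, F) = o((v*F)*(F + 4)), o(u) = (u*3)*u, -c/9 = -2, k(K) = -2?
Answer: 1897236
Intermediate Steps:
c = 18 (c = -9*(-2) = 18)
o(u) = 3*u**2 (o(u) = (3*u)*u = 3*u**2)
f(v, F) = 3*F**2*v**2*(4 + F)**2 (f(v, F) = 3*((v*F)*(F + 4))**2 = 3*((F*v)*(4 + F))**2 = 3*(F*v*(4 + F))**2 = 3*(F**2*v**2*(4 + F)**2) = 3*F**2*v**2*(4 + F)**2)
-132*(-117) + f(k(-5), c) = -132*(-117) + 3*18**2*(-2)**2*(4 + 18)**2 = 15444 + 3*324*4*22**2 = 15444 + 3*324*4*484 = 15444 + 1881792 = 1897236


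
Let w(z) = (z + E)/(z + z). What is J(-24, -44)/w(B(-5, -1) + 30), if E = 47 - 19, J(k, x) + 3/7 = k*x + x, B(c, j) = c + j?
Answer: 84972/91 ≈ 933.76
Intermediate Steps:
J(k, x) = -3/7 + x + k*x (J(k, x) = -3/7 + (k*x + x) = -3/7 + (x + k*x) = -3/7 + x + k*x)
E = 28
w(z) = (28 + z)/(2*z) (w(z) = (z + 28)/(z + z) = (28 + z)/((2*z)) = (28 + z)*(1/(2*z)) = (28 + z)/(2*z))
J(-24, -44)/w(B(-5, -1) + 30) = (-3/7 - 44 - 24*(-44))/(((28 + ((-5 - 1) + 30))/(2*((-5 - 1) + 30)))) = (-3/7 - 44 + 1056)/(((28 + (-6 + 30))/(2*(-6 + 30)))) = 7081/(7*(((½)*(28 + 24)/24))) = 7081/(7*(((½)*(1/24)*52))) = 7081/(7*(13/12)) = (7081/7)*(12/13) = 84972/91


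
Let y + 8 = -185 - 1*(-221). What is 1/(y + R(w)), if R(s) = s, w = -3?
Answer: 1/25 ≈ 0.040000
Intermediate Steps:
y = 28 (y = -8 + (-185 - 1*(-221)) = -8 + (-185 + 221) = -8 + 36 = 28)
1/(y + R(w)) = 1/(28 - 3) = 1/25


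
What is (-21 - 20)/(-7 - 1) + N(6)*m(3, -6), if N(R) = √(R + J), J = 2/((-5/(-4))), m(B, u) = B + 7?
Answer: 41/8 + 2*√190 ≈ 32.693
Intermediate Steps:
m(B, u) = 7 + B
J = 8/5 (J = 2/((-5*(-¼))) = 2/(5/4) = 2*(⅘) = 8/5 ≈ 1.6000)
N(R) = √(8/5 + R) (N(R) = √(R + 8/5) = √(8/5 + R))
(-21 - 20)/(-7 - 1) + N(6)*m(3, -6) = (-21 - 20)/(-7 - 1) + (√(40 + 25*6)/5)*(7 + 3) = -41/(-8) + (√(40 + 150)/5)*10 = -41*(-⅛) + (√190/5)*10 = 41/8 + 2*√190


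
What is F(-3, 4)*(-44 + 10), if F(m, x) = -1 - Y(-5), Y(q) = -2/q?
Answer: 238/5 ≈ 47.600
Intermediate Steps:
F(m, x) = -7/5 (F(m, x) = -1 - (-2)/(-5) = -1 - (-2)*(-1)/5 = -1 - 1*⅖ = -1 - ⅖ = -7/5)
F(-3, 4)*(-44 + 10) = -7*(-44 + 10)/5 = -7/5*(-34) = 238/5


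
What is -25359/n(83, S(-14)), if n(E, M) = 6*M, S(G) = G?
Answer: 8453/28 ≈ 301.89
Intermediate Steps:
-25359/n(83, S(-14)) = -25359/(6*(-14)) = -25359/(-84) = -25359*(-1/84) = 8453/28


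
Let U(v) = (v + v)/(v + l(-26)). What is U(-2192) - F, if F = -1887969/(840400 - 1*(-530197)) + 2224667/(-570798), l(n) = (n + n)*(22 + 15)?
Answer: 1701295097640115/268340571057258 ≈ 6.3401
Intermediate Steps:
l(n) = 74*n (l(n) = (2*n)*37 = 74*n)
F = -4126770845461/782334026406 (F = -1887969/(840400 + 530197) + 2224667*(-1/570798) = -1887969/1370597 - 2224667/570798 = -4126770845461/782334026406 ≈ -5.2749)
U(v) = 2*v/(-1924 + v) (U(v) = (v + v)/(v + 74*(-26)) = (2*v)/(v - 1924) = (2*v)/(-1924 + v) = 2*v/(-1924 + v))
U(-2192) - F = 2*(-2192)/(-1924 - 2192) - 1*(-4126770845461/782334026406) = 2*(-2192)/(-4116) + 4126770845461/782334026406 = 2*(-2192)*(-1/4116) + 4126770845461/782334026406 = 1096/1029 + 4126770845461/782334026406 = 1701295097640115/268340571057258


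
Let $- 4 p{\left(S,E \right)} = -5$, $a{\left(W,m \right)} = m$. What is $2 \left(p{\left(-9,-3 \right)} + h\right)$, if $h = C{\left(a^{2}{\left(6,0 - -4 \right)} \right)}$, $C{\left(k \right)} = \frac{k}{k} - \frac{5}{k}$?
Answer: $\frac{31}{8} \approx 3.875$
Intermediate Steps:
$p{\left(S,E \right)} = \frac{5}{4}$ ($p{\left(S,E \right)} = \left(- \frac{1}{4}\right) \left(-5\right) = \frac{5}{4}$)
$C{\left(k \right)} = 1 - \frac{5}{k}$
$h = \frac{11}{16}$ ($h = \frac{-5 + \left(0 - -4\right)^{2}}{\left(0 - -4\right)^{2}} = \frac{-5 + \left(0 + 4\right)^{2}}{\left(0 + 4\right)^{2}} = \frac{-5 + 4^{2}}{4^{2}} = \frac{-5 + 16}{16} = \frac{1}{16} \cdot 11 = \frac{11}{16} \approx 0.6875$)
$2 \left(p{\left(-9,-3 \right)} + h\right) = 2 \left(\frac{5}{4} + \frac{11}{16}\right) = 2 \cdot \frac{31}{16} = \frac{31}{8}$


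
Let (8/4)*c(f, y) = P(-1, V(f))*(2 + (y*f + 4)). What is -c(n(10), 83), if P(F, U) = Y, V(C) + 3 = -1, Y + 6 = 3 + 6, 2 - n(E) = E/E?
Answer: -267/2 ≈ -133.50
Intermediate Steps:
n(E) = 1 (n(E) = 2 - E/E = 2 - 1*1 = 2 - 1 = 1)
Y = 3 (Y = -6 + (3 + 6) = -6 + 9 = 3)
V(C) = -4 (V(C) = -3 - 1 = -4)
P(F, U) = 3
c(f, y) = 9 + 3*f*y/2 (c(f, y) = (3*(2 + (y*f + 4)))/2 = (3*(2 + (f*y + 4)))/2 = (3*(2 + (4 + f*y)))/2 = (3*(6 + f*y))/2 = (18 + 3*f*y)/2 = 9 + 3*f*y/2)
-c(n(10), 83) = -(9 + (3/2)*1*83) = -(9 + 249/2) = -1*267/2 = -267/2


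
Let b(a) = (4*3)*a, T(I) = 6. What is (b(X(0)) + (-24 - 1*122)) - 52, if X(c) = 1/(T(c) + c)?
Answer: -196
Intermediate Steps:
X(c) = 1/(6 + c)
b(a) = 12*a
(b(X(0)) + (-24 - 1*122)) - 52 = (12/(6 + 0) + (-24 - 1*122)) - 52 = (12/6 + (-24 - 122)) - 52 = (12*(1/6) - 146) - 52 = (2 - 146) - 52 = -144 - 52 = -196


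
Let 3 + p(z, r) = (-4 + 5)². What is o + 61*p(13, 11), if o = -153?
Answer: -275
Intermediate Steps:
p(z, r) = -2 (p(z, r) = -3 + (-4 + 5)² = -3 + 1² = -3 + 1 = -2)
o + 61*p(13, 11) = -153 + 61*(-2) = -153 - 122 = -275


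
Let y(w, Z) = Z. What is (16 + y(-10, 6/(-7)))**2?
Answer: 11236/49 ≈ 229.31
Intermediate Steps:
(16 + y(-10, 6/(-7)))**2 = (16 + 6/(-7))**2 = (16 + 6*(-1/7))**2 = (16 - 6/7)**2 = (106/7)**2 = 11236/49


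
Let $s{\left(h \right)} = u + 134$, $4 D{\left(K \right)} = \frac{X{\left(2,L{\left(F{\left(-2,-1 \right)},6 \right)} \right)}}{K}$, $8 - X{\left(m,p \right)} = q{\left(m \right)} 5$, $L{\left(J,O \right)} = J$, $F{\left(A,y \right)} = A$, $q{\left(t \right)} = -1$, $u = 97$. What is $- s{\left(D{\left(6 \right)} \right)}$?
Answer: $-231$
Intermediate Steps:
$X{\left(m,p \right)} = 13$ ($X{\left(m,p \right)} = 8 - \left(-1\right) 5 = 8 - -5 = 8 + 5 = 13$)
$D{\left(K \right)} = \frac{13}{4 K}$ ($D{\left(K \right)} = \frac{13 \frac{1}{K}}{4} = \frac{13}{4 K}$)
$s{\left(h \right)} = 231$ ($s{\left(h \right)} = 97 + 134 = 231$)
$- s{\left(D{\left(6 \right)} \right)} = \left(-1\right) 231 = -231$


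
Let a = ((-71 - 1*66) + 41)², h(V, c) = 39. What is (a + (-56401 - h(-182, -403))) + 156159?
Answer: 108935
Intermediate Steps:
a = 9216 (a = ((-71 - 66) + 41)² = (-137 + 41)² = (-96)² = 9216)
(a + (-56401 - h(-182, -403))) + 156159 = (9216 + (-56401 - 1*39)) + 156159 = (9216 + (-56401 - 39)) + 156159 = (9216 - 56440) + 156159 = -47224 + 156159 = 108935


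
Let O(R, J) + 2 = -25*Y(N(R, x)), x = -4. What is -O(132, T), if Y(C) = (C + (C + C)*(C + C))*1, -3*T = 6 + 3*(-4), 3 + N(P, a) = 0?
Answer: 827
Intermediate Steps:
N(P, a) = -3 (N(P, a) = -3 + 0 = -3)
T = 2 (T = -(6 + 3*(-4))/3 = -(6 - 12)/3 = -⅓*(-6) = 2)
Y(C) = C + 4*C² (Y(C) = (C + (2*C)*(2*C))*1 = (C + 4*C²)*1 = C + 4*C²)
O(R, J) = -827 (O(R, J) = -2 - (-75)*(1 + 4*(-3)) = -2 - (-75)*(1 - 12) = -2 - (-75)*(-11) = -2 - 25*33 = -2 - 825 = -827)
-O(132, T) = -1*(-827) = 827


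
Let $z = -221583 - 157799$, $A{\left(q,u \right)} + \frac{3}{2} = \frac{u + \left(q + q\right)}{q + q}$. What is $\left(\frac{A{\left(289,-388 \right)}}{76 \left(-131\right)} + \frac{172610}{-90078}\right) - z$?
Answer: $\frac{98327725647582227}{259179988152} \approx 3.7938 \cdot 10^{5}$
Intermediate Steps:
$A{\left(q,u \right)} = - \frac{3}{2} + \frac{u + 2 q}{2 q}$ ($A{\left(q,u \right)} = - \frac{3}{2} + \frac{u + \left(q + q\right)}{q + q} = - \frac{3}{2} + \frac{u + 2 q}{2 q}$)
$z = -379382$ ($z = -221583 - 157799 = -379382$)
$\left(\frac{A{\left(289,-388 \right)}}{76 \left(-131\right)} + \frac{172610}{-90078}\right) - z = \left(\frac{\frac{1}{2} \cdot \frac{1}{289} \left(-388 - 289\right)}{76 \left(-131\right)} + \frac{172610}{-90078}\right) - -379382 = \left(\frac{\frac{1}{2} \cdot \frac{1}{289} \left(-388 - 289\right)}{-9956} + 172610 \left(- \frac{1}{90078}\right)\right) + 379382 = \left(\frac{1}{2} \cdot \frac{1}{289} \left(-677\right) \left(- \frac{1}{9956}\right) - \frac{86305}{45039}\right) + 379382 = \left(\left(- \frac{677}{578}\right) \left(- \frac{1}{9956}\right) - \frac{86305}{45039}\right) + 379382 = \left(\frac{677}{5754568} - \frac{86305}{45039}\right) + 379382 = - \frac{496617499837}{259179988152} + 379382 = \frac{98327725647582227}{259179988152}$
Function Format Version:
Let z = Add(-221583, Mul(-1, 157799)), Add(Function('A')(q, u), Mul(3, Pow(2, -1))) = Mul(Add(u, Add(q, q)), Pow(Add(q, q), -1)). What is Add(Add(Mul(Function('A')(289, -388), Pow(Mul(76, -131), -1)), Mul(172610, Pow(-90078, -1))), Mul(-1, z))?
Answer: Rational(98327725647582227, 259179988152) ≈ 3.7938e+5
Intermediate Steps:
Function('A')(q, u) = Add(Rational(-3, 2), Mul(Rational(1, 2), Pow(q, -1), Add(u, Mul(2, q)))) (Function('A')(q, u) = Add(Rational(-3, 2), Mul(Add(u, Add(q, q)), Pow(Add(q, q), -1))) = Add(Rational(-3, 2), Mul(Add(u, Mul(2, q)), Pow(Mul(2, q), -1))) = Add(Rational(-3, 2), Mul(Add(u, Mul(2, q)), Mul(Rational(1, 2), Pow(q, -1)))) = Add(Rational(-3, 2), Mul(Rational(1, 2), Pow(q, -1), Add(u, Mul(2, q)))))
z = -379382 (z = Add(-221583, -157799) = -379382)
Add(Add(Mul(Function('A')(289, -388), Pow(Mul(76, -131), -1)), Mul(172610, Pow(-90078, -1))), Mul(-1, z)) = Add(Add(Mul(Mul(Rational(1, 2), Pow(289, -1), Add(-388, Mul(-1, 289))), Pow(Mul(76, -131), -1)), Mul(172610, Pow(-90078, -1))), Mul(-1, -379382)) = Add(Add(Mul(Mul(Rational(1, 2), Rational(1, 289), Add(-388, -289)), Pow(-9956, -1)), Mul(172610, Rational(-1, 90078))), 379382) = Add(Add(Mul(Mul(Rational(1, 2), Rational(1, 289), -677), Rational(-1, 9956)), Rational(-86305, 45039)), 379382) = Add(Add(Mul(Rational(-677, 578), Rational(-1, 9956)), Rational(-86305, 45039)), 379382) = Add(Add(Rational(677, 5754568), Rational(-86305, 45039)), 379382) = Add(Rational(-496617499837, 259179988152), 379382) = Rational(98327725647582227, 259179988152)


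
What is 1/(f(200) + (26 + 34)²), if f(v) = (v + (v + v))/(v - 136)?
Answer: 8/28875 ≈ 0.00027706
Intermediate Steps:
f(v) = 3*v/(-136 + v) (f(v) = (v + 2*v)/(-136 + v) = (3*v)/(-136 + v) = 3*v/(-136 + v))
1/(f(200) + (26 + 34)²) = 1/(3*200/(-136 + 200) + (26 + 34)²) = 1/(3*200/64 + 60²) = 1/(3*200*(1/64) + 3600) = 1/(75/8 + 3600) = 1/(28875/8) = 8/28875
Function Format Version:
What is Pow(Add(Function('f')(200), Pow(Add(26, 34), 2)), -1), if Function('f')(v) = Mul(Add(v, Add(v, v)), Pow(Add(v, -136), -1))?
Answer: Rational(8, 28875) ≈ 0.00027706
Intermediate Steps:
Function('f')(v) = Mul(3, v, Pow(Add(-136, v), -1)) (Function('f')(v) = Mul(Add(v, Mul(2, v)), Pow(Add(-136, v), -1)) = Mul(Mul(3, v), Pow(Add(-136, v), -1)) = Mul(3, v, Pow(Add(-136, v), -1)))
Pow(Add(Function('f')(200), Pow(Add(26, 34), 2)), -1) = Pow(Add(Mul(3, 200, Pow(Add(-136, 200), -1)), Pow(Add(26, 34), 2)), -1) = Pow(Add(Mul(3, 200, Pow(64, -1)), Pow(60, 2)), -1) = Pow(Add(Mul(3, 200, Rational(1, 64)), 3600), -1) = Pow(Add(Rational(75, 8), 3600), -1) = Pow(Rational(28875, 8), -1) = Rational(8, 28875)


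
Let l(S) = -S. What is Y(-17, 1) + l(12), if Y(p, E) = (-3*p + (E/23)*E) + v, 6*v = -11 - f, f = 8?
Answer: 4951/138 ≈ 35.877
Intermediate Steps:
v = -19/6 (v = (-11 - 1*8)/6 = (-11 - 8)/6 = (1/6)*(-19) = -19/6 ≈ -3.1667)
Y(p, E) = -19/6 - 3*p + E**2/23 (Y(p, E) = (-3*p + (E/23)*E) - 19/6 = (-3*p + E**2/23) - 19/6 = -19/6 - 3*p + E**2/23)
Y(-17, 1) + l(12) = (-19/6 - 3*(-17) + (1/23)*1**2) - 1*12 = (-19/6 + 51 + (1/23)*1) - 12 = (-19/6 + 51 + 1/23) - 12 = 6607/138 - 12 = 4951/138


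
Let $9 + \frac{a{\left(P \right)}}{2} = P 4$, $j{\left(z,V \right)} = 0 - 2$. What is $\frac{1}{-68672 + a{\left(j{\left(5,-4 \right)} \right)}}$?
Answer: $- \frac{1}{68706} \approx -1.4555 \cdot 10^{-5}$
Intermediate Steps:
$j{\left(z,V \right)} = -2$ ($j{\left(z,V \right)} = 0 - 2 = -2$)
$a{\left(P \right)} = -18 + 8 P$ ($a{\left(P \right)} = -18 + 2 P 4 = -18 + 2 \cdot 4 P = -18 + 8 P$)
$\frac{1}{-68672 + a{\left(j{\left(5,-4 \right)} \right)}} = \frac{1}{-68672 + \left(-18 + 8 \left(-2\right)\right)} = \frac{1}{-68672 - 34} = \frac{1}{-68706} = - \frac{1}{68706}$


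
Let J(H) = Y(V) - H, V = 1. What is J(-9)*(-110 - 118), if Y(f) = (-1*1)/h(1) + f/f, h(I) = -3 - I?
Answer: -2337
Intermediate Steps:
Y(f) = 5/4 (Y(f) = (-1*1)/(-3 - 1*1) + f/f = -1/(-3 - 1) + 1 = -1/(-4) + 1 = -1*(-¼) + 1 = ¼ + 1 = 5/4)
J(H) = 5/4 - H
J(-9)*(-110 - 118) = (5/4 - 1*(-9))*(-110 - 118) = (5/4 + 9)*(-228) = (41/4)*(-228) = -2337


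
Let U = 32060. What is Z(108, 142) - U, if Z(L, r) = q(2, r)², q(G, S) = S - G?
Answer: -12460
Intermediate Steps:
Z(L, r) = (-2 + r)² (Z(L, r) = (r - 1*2)² = (r - 2)² = (-2 + r)²)
Z(108, 142) - U = (-2 + 142)² - 1*32060 = 140² - 32060 = 19600 - 32060 = -12460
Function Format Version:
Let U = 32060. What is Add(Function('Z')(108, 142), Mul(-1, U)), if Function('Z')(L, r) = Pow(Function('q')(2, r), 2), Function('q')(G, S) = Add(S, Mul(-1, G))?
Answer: -12460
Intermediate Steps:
Function('Z')(L, r) = Pow(Add(-2, r), 2) (Function('Z')(L, r) = Pow(Add(r, Mul(-1, 2)), 2) = Pow(Add(r, -2), 2) = Pow(Add(-2, r), 2))
Add(Function('Z')(108, 142), Mul(-1, U)) = Add(Pow(Add(-2, 142), 2), Mul(-1, 32060)) = Add(Pow(140, 2), -32060) = Add(19600, -32060) = -12460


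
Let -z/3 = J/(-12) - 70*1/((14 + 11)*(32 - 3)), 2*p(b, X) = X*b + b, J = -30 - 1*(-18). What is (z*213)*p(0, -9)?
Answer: 0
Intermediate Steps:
J = -12 (J = -30 + 18 = -12)
p(b, X) = b/2 + X*b/2 (p(b, X) = (X*b + b)/2 = (b + X*b)/2 = b/2 + X*b/2)
z = -393/145 (z = -3*(-12/(-12) - 70*1/((14 + 11)*(32 - 3))) = -3*(-12*(-1/12) - 70/(25*29)) = -3*(1 - 70/725) = -3*(1 - 70*1/725) = -3*(1 - 14/145) = -3*131/145 = -393/145 ≈ -2.7103)
(z*213)*p(0, -9) = (-393/145*213)*((½)*0*(1 - 9)) = -83709*0*(-8)/290 = -83709/145*0 = 0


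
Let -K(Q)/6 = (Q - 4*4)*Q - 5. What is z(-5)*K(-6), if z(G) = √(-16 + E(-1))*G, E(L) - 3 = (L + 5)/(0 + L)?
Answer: 3810*I*√17 ≈ 15709.0*I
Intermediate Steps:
E(L) = 3 + (5 + L)/L (E(L) = 3 + (L + 5)/(0 + L) = 3 + (5 + L)/L)
z(G) = I*G*√17 (z(G) = √(-16 + (4 + 5/(-1)))*G = √(-16 + (4 + 5*(-1)))*G = √(-16 + (4 - 5))*G = √(-16 - 1)*G = √(-17)*G = (I*√17)*G = I*G*√17)
K(Q) = 30 - 6*Q*(-16 + Q) (K(Q) = -6*((Q - 4*4)*Q - 5) = -6*((Q - 16)*Q - 5) = -6*((-16 + Q)*Q - 5) = -6*(Q*(-16 + Q) - 5) = -6*(-5 + Q*(-16 + Q)) = 30 - 6*Q*(-16 + Q))
z(-5)*K(-6) = (I*(-5)*√17)*(30 - 6*(-6)² + 96*(-6)) = (-5*I*√17)*(30 - 6*36 - 576) = (-5*I*√17)*(30 - 216 - 576) = -5*I*√17*(-762) = 3810*I*√17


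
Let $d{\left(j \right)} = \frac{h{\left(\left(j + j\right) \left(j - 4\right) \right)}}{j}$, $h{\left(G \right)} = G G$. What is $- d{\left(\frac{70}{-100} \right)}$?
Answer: $\frac{15463}{250} \approx 61.852$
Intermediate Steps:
$h{\left(G \right)} = G^{2}$
$d{\left(j \right)} = 4 j \left(-4 + j\right)^{2}$ ($d{\left(j \right)} = \frac{\left(\left(j + j\right) \left(j - 4\right)\right)^{2}}{j} = \frac{\left(2 j \left(-4 + j\right)\right)^{2}}{j} = \frac{4 j^{2} \left(-4 + j\right)^{2}}{j} = 4 j \left(-4 + j\right)^{2}$)
$- d{\left(\frac{70}{-100} \right)} = - 4 \frac{70}{-100} \left(-4 + \frac{70}{-100}\right)^{2} = - 4 \cdot 70 \left(- \frac{1}{100}\right) \left(-4 + 70 \left(- \frac{1}{100}\right)\right)^{2} = - \frac{4 \left(-7\right) \left(-4 - \frac{7}{10}\right)^{2}}{10} = - \frac{4 \left(-7\right) \left(- \frac{47}{10}\right)^{2}}{10} = - \frac{4 \left(-7\right) 2209}{10 \cdot 100} = \left(-1\right) \left(- \frac{15463}{250}\right) = \frac{15463}{250}$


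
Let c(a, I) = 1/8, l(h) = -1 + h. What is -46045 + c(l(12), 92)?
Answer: -368359/8 ≈ -46045.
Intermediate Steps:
c(a, I) = ⅛
-46045 + c(l(12), 92) = -46045 + ⅛ = -368359/8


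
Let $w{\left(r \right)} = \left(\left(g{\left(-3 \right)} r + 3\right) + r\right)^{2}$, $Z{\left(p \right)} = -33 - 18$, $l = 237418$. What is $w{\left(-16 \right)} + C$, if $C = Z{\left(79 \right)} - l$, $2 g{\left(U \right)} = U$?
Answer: $-237348$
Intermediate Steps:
$Z{\left(p \right)} = -51$
$g{\left(U \right)} = \frac{U}{2}$
$C = -237469$ ($C = -51 - 237418 = -237469$)
$w{\left(r \right)} = \left(3 - \frac{r}{2}\right)^{2}$ ($w{\left(r \right)} = \left(\left(\frac{1}{2} \left(-3\right) r + 3\right) + r\right)^{2} = \left(\left(- \frac{3 r}{2} + 3\right) + r\right)^{2} = \left(\left(3 - \frac{3 r}{2}\right) + r\right)^{2} = \left(3 - \frac{r}{2}\right)^{2}$)
$w{\left(-16 \right)} + C = \frac{\left(-6 - 16\right)^{2}}{4} - 237469 = \frac{\left(-22\right)^{2}}{4} - 237469 = \frac{1}{4} \cdot 484 - 237469 = 121 - 237469 = -237348$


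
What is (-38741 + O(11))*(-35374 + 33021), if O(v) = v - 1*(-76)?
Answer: 90952862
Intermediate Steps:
O(v) = 76 + v (O(v) = v + 76 = 76 + v)
(-38741 + O(11))*(-35374 + 33021) = (-38741 + (76 + 11))*(-35374 + 33021) = (-38741 + 87)*(-2353) = -38654*(-2353) = 90952862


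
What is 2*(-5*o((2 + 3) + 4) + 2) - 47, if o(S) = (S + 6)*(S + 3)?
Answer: -1843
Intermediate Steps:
o(S) = (3 + S)*(6 + S) (o(S) = (6 + S)*(3 + S) = (3 + S)*(6 + S))
2*(-5*o((2 + 3) + 4) + 2) - 47 = 2*(-5*(18 + ((2 + 3) + 4)² + 9*((2 + 3) + 4)) + 2) - 47 = 2*(-5*(18 + (5 + 4)² + 9*(5 + 4)) + 2) - 47 = 2*(-5*(18 + 9² + 9*9) + 2) - 47 = 2*(-5*(18 + 81 + 81) + 2) - 47 = 2*(-5*180 + 2) - 47 = 2*(-900 + 2) - 47 = 2*(-898) - 47 = -1796 - 47 = -1843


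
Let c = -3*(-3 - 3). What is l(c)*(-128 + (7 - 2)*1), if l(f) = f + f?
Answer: -4428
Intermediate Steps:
c = 18 (c = -3*(-6) = 18)
l(f) = 2*f
l(c)*(-128 + (7 - 2)*1) = (2*18)*(-128 + (7 - 2)*1) = 36*(-128 + 5*1) = 36*(-128 + 5) = 36*(-123) = -4428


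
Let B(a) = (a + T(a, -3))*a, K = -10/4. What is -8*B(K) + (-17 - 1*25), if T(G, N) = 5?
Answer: 8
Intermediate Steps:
K = -5/2 (K = -10/4 = -1*5/2 = -5/2 ≈ -2.5000)
B(a) = a*(5 + a) (B(a) = (a + 5)*a = (5 + a)*a = a*(5 + a))
-8*B(K) + (-17 - 1*25) = -(-20)*(5 - 5/2) + (-17 - 1*25) = -(-20)*5/2 + (-17 - 25) = -8*(-25/4) - 42 = 50 - 42 = 8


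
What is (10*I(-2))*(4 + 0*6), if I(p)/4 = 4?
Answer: 640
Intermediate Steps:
I(p) = 16 (I(p) = 4*4 = 16)
(10*I(-2))*(4 + 0*6) = (10*16)*(4 + 0*6) = 160*(4 + 0) = 160*4 = 640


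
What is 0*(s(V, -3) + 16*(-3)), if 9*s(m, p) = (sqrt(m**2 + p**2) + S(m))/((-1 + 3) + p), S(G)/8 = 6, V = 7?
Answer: 0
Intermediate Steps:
S(G) = 48 (S(G) = 8*6 = 48)
s(m, p) = (48 + sqrt(m**2 + p**2))/(9*(2 + p)) (s(m, p) = ((sqrt(m**2 + p**2) + 48)/((-1 + 3) + p))/9 = ((48 + sqrt(m**2 + p**2))/(2 + p))/9 = (48 + sqrt(m**2 + p**2))/(9*(2 + p)))
0*(s(V, -3) + 16*(-3)) = 0*((48 + sqrt(7**2 + (-3)**2))/(9*(2 - 3)) + 16*(-3)) = 0*((1/9)*(48 + sqrt(49 + 9))/(-1) - 48) = 0*((1/9)*(-1)*(48 + sqrt(58)) - 48) = 0*((-16/3 - sqrt(58)/9) - 48) = 0*(-160/3 - sqrt(58)/9) = 0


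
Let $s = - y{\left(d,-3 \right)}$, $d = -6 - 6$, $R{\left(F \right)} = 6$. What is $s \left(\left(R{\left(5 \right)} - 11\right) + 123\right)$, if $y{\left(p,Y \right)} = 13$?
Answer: $-1534$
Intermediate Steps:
$d = -12$ ($d = -6 - 6 = -12$)
$s = -13$ ($s = \left(-1\right) 13 = -13$)
$s \left(\left(R{\left(5 \right)} - 11\right) + 123\right) = - 13 \left(\left(6 - 11\right) + 123\right) = - 13 \left(-5 + 123\right) = \left(-13\right) 118 = -1534$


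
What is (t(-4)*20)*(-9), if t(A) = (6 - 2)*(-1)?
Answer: 720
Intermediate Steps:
t(A) = -4 (t(A) = 4*(-1) = -4)
(t(-4)*20)*(-9) = -4*20*(-9) = -80*(-9) = 720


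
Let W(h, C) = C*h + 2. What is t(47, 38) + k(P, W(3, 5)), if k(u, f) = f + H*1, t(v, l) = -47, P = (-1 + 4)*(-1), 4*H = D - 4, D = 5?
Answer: -119/4 ≈ -29.750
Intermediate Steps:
W(h, C) = 2 + C*h
H = ¼ (H = (5 - 4)/4 = (¼)*1 = ¼ ≈ 0.25000)
P = -3 (P = 3*(-1) = -3)
k(u, f) = ¼ + f (k(u, f) = f + (¼)*1 = f + ¼ = ¼ + f)
t(47, 38) + k(P, W(3, 5)) = -47 + (¼ + (2 + 5*3)) = -47 + (¼ + (2 + 15)) = -47 + (¼ + 17) = -47 + 69/4 = -119/4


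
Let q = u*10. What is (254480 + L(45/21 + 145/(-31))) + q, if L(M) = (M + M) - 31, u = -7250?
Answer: 39481833/217 ≈ 1.8194e+5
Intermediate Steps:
q = -72500 (q = -7250*10 = -72500)
L(M) = -31 + 2*M (L(M) = 2*M - 31 = -31 + 2*M)
(254480 + L(45/21 + 145/(-31))) + q = (254480 + (-31 + 2*(45/21 + 145/(-31)))) - 72500 = (254480 + (-31 + 2*(45*(1/21) + 145*(-1/31)))) - 72500 = (254480 + (-31 + 2*(15/7 - 145/31))) - 72500 = (254480 + (-31 + 2*(-550/217))) - 72500 = (254480 + (-31 - 1100/217)) - 72500 = (254480 - 7827/217) - 72500 = 55214333/217 - 72500 = 39481833/217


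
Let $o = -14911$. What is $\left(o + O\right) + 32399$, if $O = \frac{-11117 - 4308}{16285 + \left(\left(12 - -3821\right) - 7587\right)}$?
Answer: $\frac{219126703}{12531} \approx 17487.0$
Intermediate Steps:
$O = - \frac{15425}{12531}$ ($O = - \frac{15425}{16285 + \left(\left(12 + 3821\right) - 7587\right)} = - \frac{15425}{16285 + \left(3833 - 7587\right)} = - \frac{15425}{16285 - 3754} = - \frac{15425}{12531} \approx -1.2309$)
$\left(o + O\right) + 32399 = \left(-14911 - \frac{15425}{12531}\right) + 32399 = - \frac{186865166}{12531} + 32399 = \frac{219126703}{12531}$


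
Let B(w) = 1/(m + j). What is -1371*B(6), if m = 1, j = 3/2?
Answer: -2742/5 ≈ -548.40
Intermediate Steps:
j = 3/2 (j = 3*(1/2) = 3/2 ≈ 1.5000)
B(w) = 2/5 (B(w) = 1/(1 + 3/2) = 1/(5/2) = 2/5)
-1371*B(6) = -1371*2/5 = -2742/5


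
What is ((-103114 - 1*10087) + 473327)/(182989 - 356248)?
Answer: -1482/713 ≈ -2.0785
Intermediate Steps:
((-103114 - 1*10087) + 473327)/(182989 - 356248) = ((-103114 - 10087) + 473327)/(-173259) = (-113201 + 473327)*(-1/173259) = 360126*(-1/173259) = -1482/713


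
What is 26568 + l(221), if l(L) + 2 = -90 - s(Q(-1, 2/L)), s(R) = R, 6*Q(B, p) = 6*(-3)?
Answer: 26479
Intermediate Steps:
Q(B, p) = -3 (Q(B, p) = (6*(-3))/6 = (⅙)*(-18) = -3)
l(L) = -89 (l(L) = -2 + (-90 - 1*(-3)) = -2 + (-90 + 3) = -2 - 87 = -89)
26568 + l(221) = 26568 - 89 = 26479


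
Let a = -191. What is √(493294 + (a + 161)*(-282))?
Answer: √501754 ≈ 708.35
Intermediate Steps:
√(493294 + (a + 161)*(-282)) = √(493294 + (-191 + 161)*(-282)) = √(493294 - 30*(-282)) = √(493294 + 8460) = √501754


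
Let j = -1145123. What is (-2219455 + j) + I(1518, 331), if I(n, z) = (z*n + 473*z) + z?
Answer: -2705226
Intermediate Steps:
I(n, z) = 474*z + n*z (I(n, z) = (n*z + 473*z) + z = (473*z + n*z) + z = 474*z + n*z)
(-2219455 + j) + I(1518, 331) = (-2219455 - 1145123) + 331*(474 + 1518) = -3364578 + 331*1992 = -3364578 + 659352 = -2705226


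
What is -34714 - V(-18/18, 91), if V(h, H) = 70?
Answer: -34784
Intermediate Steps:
-34714 - V(-18/18, 91) = -34714 - 1*70 = -34714 - 70 = -34784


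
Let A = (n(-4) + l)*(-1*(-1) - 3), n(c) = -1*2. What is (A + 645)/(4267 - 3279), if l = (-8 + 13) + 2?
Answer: 635/988 ≈ 0.64271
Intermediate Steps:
n(c) = -2
l = 7 (l = 5 + 2 = 7)
A = -10 (A = (-2 + 7)*(-1*(-1) - 3) = 5*(1 - 3) = 5*(-2) = -10)
(A + 645)/(4267 - 3279) = (-10 + 645)/(4267 - 3279) = 635/988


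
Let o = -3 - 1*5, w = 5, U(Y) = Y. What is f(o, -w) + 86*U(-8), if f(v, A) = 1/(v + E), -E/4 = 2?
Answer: -11009/16 ≈ -688.06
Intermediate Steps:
E = -8 (E = -4*2 = -8)
o = -8 (o = -3 - 5 = -8)
f(v, A) = 1/(-8 + v) (f(v, A) = 1/(v - 8) = 1/(-8 + v))
f(o, -w) + 86*U(-8) = 1/(-8 - 8) + 86*(-8) = 1/(-16) - 688 = -1/16 - 688 = -11009/16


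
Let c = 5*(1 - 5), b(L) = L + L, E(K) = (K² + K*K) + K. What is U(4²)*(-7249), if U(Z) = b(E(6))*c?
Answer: 22616880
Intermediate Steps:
E(K) = K + 2*K² (E(K) = (K² + K²) + K = 2*K² + K = K + 2*K²)
b(L) = 2*L
c = -20 (c = 5*(-4) = -20)
U(Z) = -3120 (U(Z) = (2*(6*(1 + 2*6)))*(-20) = (2*(6*(1 + 12)))*(-20) = (2*(6*13))*(-20) = (2*78)*(-20) = 156*(-20) = -3120)
U(4²)*(-7249) = -3120*(-7249) = 22616880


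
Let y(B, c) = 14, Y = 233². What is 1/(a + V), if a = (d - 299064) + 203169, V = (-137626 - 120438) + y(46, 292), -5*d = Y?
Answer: -5/1824014 ≈ -2.7412e-6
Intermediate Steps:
Y = 54289
d = -54289/5 (d = -⅕*54289 = -54289/5 ≈ -10858.)
V = -258050 (V = (-137626 - 120438) + 14 = -258064 + 14 = -258050)
a = -533764/5 (a = (-54289/5 - 299064) + 203169 = -1549609/5 + 203169 = -533764/5 ≈ -1.0675e+5)
1/(a + V) = 1/(-533764/5 - 258050) = 1/(-1824014/5) = -5/1824014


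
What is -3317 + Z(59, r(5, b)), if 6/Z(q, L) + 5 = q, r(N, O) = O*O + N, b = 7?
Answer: -29852/9 ≈ -3316.9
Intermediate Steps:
r(N, O) = N + O² (r(N, O) = O² + N = N + O²)
Z(q, L) = 6/(-5 + q)
-3317 + Z(59, r(5, b)) = -3317 + 6/(-5 + 59) = -3317 + 6/54 = -3317 + 6*(1/54) = -3317 + ⅑ = -29852/9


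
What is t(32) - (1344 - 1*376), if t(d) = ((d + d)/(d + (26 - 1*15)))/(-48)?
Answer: -124876/129 ≈ -968.03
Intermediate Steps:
t(d) = -d/(24*(11 + d)) (t(d) = ((2*d)/(d + (26 - 15)))*(-1/48) = ((2*d)/(d + 11))*(-1/48) = ((2*d)/(11 + d))*(-1/48) = (2*d/(11 + d))*(-1/48) = -d/(24*(11 + d)))
t(32) - (1344 - 1*376) = -1*32/(264 + 24*32) - (1344 - 1*376) = -1*32/(264 + 768) - (1344 - 376) = -1*32/1032 - 1*968 = -1*32*1/1032 - 968 = -4/129 - 968 = -124876/129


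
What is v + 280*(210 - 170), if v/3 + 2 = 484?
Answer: 12646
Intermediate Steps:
v = 1446 (v = -6 + 3*484 = -6 + 1452 = 1446)
v + 280*(210 - 170) = 1446 + 280*(210 - 170) = 1446 + 280*40 = 1446 + 11200 = 12646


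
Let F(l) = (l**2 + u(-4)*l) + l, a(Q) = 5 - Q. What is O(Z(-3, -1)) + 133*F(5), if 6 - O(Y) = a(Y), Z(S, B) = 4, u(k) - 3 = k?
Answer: 3330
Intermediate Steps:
u(k) = 3 + k
O(Y) = 1 + Y (O(Y) = 6 - (5 - Y) = 6 + (-5 + Y) = 1 + Y)
F(l) = l**2 (F(l) = (l**2 + (3 - 4)*l) + l = (l**2 - l) + l = l**2)
O(Z(-3, -1)) + 133*F(5) = (1 + 4) + 133*5**2 = 5 + 133*25 = 5 + 3325 = 3330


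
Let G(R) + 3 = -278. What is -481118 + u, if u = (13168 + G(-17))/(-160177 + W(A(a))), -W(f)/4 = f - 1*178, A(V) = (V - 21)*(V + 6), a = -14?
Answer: -77260346917/160585 ≈ -4.8112e+5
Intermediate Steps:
A(V) = (-21 + V)*(6 + V)
W(f) = 712 - 4*f (W(f) = -4*(f - 1*178) = -4*(f - 178) = -4*(-178 + f) = 712 - 4*f)
G(R) = -281 (G(R) = -3 - 278 = -281)
u = -12887/160585 (u = (13168 - 281)/(-160177 + (712 - 4*(-126 + (-14)² - 15*(-14)))) = 12887/(-160177 + (712 - 4*(-126 + 196 + 210))) = 12887/(-160177 + (712 - 4*280)) = 12887/(-160177 + (712 - 1120)) = 12887/(-160177 - 408) = 12887/(-160585) = 12887*(-1/160585) = -12887/160585 ≈ -0.080250)
-481118 + u = -481118 - 12887/160585 = -77260346917/160585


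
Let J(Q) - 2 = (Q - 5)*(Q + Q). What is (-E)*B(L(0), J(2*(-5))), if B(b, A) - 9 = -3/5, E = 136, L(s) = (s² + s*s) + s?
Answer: -5712/5 ≈ -1142.4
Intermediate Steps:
L(s) = s + 2*s² (L(s) = (s² + s²) + s = 2*s² + s = s + 2*s²)
J(Q) = 2 + 2*Q*(-5 + Q) (J(Q) = 2 + (Q - 5)*(Q + Q) = 2 + (-5 + Q)*(2*Q) = 2 + 2*Q*(-5 + Q))
B(b, A) = 42/5 (B(b, A) = 9 - 3/5 = 9 - 3*⅕ = 9 - ⅗ = 42/5)
(-E)*B(L(0), J(2*(-5))) = -1*136*(42/5) = -136*42/5 = -5712/5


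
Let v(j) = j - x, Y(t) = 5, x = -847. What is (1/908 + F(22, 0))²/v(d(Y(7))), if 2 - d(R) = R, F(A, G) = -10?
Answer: 82428241/695847616 ≈ 0.11846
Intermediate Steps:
d(R) = 2 - R
v(j) = 847 + j (v(j) = j - 1*(-847) = j + 847 = 847 + j)
(1/908 + F(22, 0))²/v(d(Y(7))) = (1/908 - 10)²/(847 + (2 - 1*5)) = (1/908 - 10)²/(847 + (2 - 5)) = (-9079/908)²/(847 - 3) = (82428241/824464)/844 = (82428241/824464)*(1/844) = 82428241/695847616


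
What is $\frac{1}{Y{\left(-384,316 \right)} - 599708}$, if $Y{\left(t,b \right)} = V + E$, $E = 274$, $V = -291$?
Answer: $- \frac{1}{599725} \approx -1.6674 \cdot 10^{-6}$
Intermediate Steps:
$Y{\left(t,b \right)} = -17$ ($Y{\left(t,b \right)} = -291 + 274 = -17$)
$\frac{1}{Y{\left(-384,316 \right)} - 599708} = \frac{1}{-17 - 599708} = \frac{1}{-599725} = - \frac{1}{599725}$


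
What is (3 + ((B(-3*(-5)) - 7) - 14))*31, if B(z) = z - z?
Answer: -558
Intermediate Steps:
B(z) = 0
(3 + ((B(-3*(-5)) - 7) - 14))*31 = (3 + ((0 - 7) - 14))*31 = (3 + (-7 - 14))*31 = (3 - 21)*31 = -18*31 = -558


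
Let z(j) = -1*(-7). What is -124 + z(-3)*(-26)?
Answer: -306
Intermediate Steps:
z(j) = 7
-124 + z(-3)*(-26) = -124 + 7*(-26) = -124 - 182 = -306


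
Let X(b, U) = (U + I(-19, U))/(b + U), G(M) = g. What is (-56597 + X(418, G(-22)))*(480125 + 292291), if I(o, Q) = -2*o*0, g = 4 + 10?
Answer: -43716403320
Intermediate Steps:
g = 14
G(M) = 14
I(o, Q) = 0
X(b, U) = U/(U + b) (X(b, U) = (U + 0)/(b + U) = U/(U + b))
(-56597 + X(418, G(-22)))*(480125 + 292291) = (-56597 + 14/(14 + 418))*(480125 + 292291) = (-56597 + 14/432)*772416 = (-56597 + 14*(1/432))*772416 = (-56597 + 7/216)*772416 = -12224945/216*772416 = -43716403320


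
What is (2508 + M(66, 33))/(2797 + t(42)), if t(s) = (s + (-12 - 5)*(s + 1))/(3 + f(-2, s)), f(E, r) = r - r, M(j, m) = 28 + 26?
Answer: 3843/3851 ≈ 0.99792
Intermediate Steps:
M(j, m) = 54
f(E, r) = 0
t(s) = -17/3 - 16*s/3 (t(s) = (s + (-12 - 5)*(s + 1))/(3 + 0) = (s - 17*(1 + s))/3 = (s + (-17 - 17*s))*(⅓) = (-17 - 16*s)*(⅓) = -17/3 - 16*s/3)
(2508 + M(66, 33))/(2797 + t(42)) = (2508 + 54)/(2797 + (-17/3 - 16/3*42)) = 2562/(2797 + (-17/3 - 224)) = 2562/(2797 - 689/3) = 2562/(7702/3) = 2562*(3/7702) = 3843/3851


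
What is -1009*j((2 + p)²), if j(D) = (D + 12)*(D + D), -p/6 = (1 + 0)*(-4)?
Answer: -938547584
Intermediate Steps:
p = 24 (p = -6*(1 + 0)*(-4) = -6*(-4) = 24)
j(D) = 2*D*(12 + D) (j(D) = (12 + D)*(2*D) = 2*D*(12 + D))
-1009*j((2 + p)²) = -2018*(2 + 24)²*(12 + (2 + 24)²) = -2018*26²*(12 + 26²) = -2018*676*(12 + 676) = -2018*676*688 = -1009*930176 = -938547584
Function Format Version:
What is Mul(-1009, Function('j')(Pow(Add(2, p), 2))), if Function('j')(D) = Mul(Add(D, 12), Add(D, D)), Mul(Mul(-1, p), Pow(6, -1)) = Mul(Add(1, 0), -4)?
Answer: -938547584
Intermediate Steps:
p = 24 (p = Mul(-6, Mul(Add(1, 0), -4)) = Mul(-6, Mul(1, -4)) = Mul(-6, -4) = 24)
Function('j')(D) = Mul(2, D, Add(12, D)) (Function('j')(D) = Mul(Add(12, D), Mul(2, D)) = Mul(2, D, Add(12, D)))
Mul(-1009, Function('j')(Pow(Add(2, p), 2))) = Mul(-1009, Mul(2, Pow(Add(2, 24), 2), Add(12, Pow(Add(2, 24), 2)))) = Mul(-1009, Mul(2, Pow(26, 2), Add(12, Pow(26, 2)))) = Mul(-1009, Mul(2, 676, Add(12, 676))) = Mul(-1009, Mul(2, 676, 688)) = Mul(-1009, 930176) = -938547584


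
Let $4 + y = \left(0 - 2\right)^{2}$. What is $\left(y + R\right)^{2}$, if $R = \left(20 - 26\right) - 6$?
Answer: $144$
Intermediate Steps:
$y = 0$ ($y = -4 + \left(0 - 2\right)^{2} = -4 + \left(-2\right)^{2} = -4 + 4 = 0$)
$R = -12$ ($R = -6 - 6 = -12$)
$\left(y + R\right)^{2} = \left(0 - 12\right)^{2} = \left(-12\right)^{2} = 144$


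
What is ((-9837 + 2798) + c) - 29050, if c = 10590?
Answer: -25499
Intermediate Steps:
((-9837 + 2798) + c) - 29050 = ((-9837 + 2798) + 10590) - 29050 = (-7039 + 10590) - 29050 = 3551 - 29050 = -25499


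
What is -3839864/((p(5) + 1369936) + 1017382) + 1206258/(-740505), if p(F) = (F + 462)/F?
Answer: -9538787653102/2946483464595 ≈ -3.2373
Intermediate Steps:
p(F) = (462 + F)/F
-3839864/((p(5) + 1369936) + 1017382) + 1206258/(-740505) = -3839864/(((462 + 5)/5 + 1369936) + 1017382) + 1206258/(-740505) = -3839864/(((⅕)*467 + 1369936) + 1017382) + 1206258*(-1/740505) = -3839864/((467/5 + 1369936) + 1017382) - 402086/246835 = -3839864/(6850147/5 + 1017382) - 402086/246835 = -3839864/11937057/5 - 402086/246835 = -3839864*5/11937057 - 402086/246835 = -19199320/11937057 - 402086/246835 = -9538787653102/2946483464595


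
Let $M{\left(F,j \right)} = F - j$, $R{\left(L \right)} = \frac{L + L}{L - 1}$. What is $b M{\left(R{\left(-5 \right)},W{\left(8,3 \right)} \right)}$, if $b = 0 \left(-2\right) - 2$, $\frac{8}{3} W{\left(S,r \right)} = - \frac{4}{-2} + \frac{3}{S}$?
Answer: $- \frac{149}{96} \approx -1.5521$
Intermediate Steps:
$R{\left(L \right)} = \frac{2 L}{-1 + L}$
$W{\left(S,r \right)} = \frac{3}{4} + \frac{9}{8 S}$ ($W{\left(S,r \right)} = \frac{3 \left(- \frac{4}{-2} + \frac{3}{S}\right)}{8} = \frac{3 \left(\left(-4\right) \left(- \frac{1}{2}\right) + \frac{3}{S}\right)}{8} = \frac{3 \left(2 + \frac{3}{S}\right)}{8} = \frac{3}{4} + \frac{9}{8 S}$)
$b = -2$ ($b = 0 - 2 = -2$)
$b M{\left(R{\left(-5 \right)},W{\left(8,3 \right)} \right)} = - 2 \left(2 \left(-5\right) \frac{1}{-1 - 5} - \frac{3 \left(3 + 2 \cdot 8\right)}{8 \cdot 8}\right) = - 2 \left(2 \left(-5\right) \frac{1}{-6} - \frac{3}{8} \cdot \frac{1}{8} \left(3 + 16\right)\right) = - 2 \left(2 \left(-5\right) \left(- \frac{1}{6}\right) - \frac{3}{8} \cdot \frac{1}{8} \cdot 19\right) = - 2 \left(\frac{5}{3} - \frac{57}{64}\right) = \left(-2\right) \frac{149}{192} = - \frac{149}{96}$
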